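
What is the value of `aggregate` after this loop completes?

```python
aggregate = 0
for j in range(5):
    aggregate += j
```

Sum of 0 to 4 = 10
`aggregate` takes the values: 0 → 1 → 3 → 6 → 10

Answer: 10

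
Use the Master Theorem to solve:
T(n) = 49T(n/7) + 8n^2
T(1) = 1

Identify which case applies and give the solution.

a=49, b=7, f(n)=8n^2. log_7(49) = 2. Since c=2 = 2, Case 2 applies: T(n) = Θ(n^log_b(a) · log n) = O(n^2 log n).

Answer: O(n^2 log n) - Case 2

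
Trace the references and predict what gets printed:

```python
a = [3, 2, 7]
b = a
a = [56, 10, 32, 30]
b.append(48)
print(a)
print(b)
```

Key concept: rebinding vs mutation: a is rebound to a new list, b still points at the original.
Step by step:
`a = [3, 2, 7]` → a = [3, 2, 7]
`b = a` → b = [3, 2, 7] (same object as a)
`a = [56, 10, 32, 30]` → a = [56, 10, 32, 30]
`b.append(48)` → b = [3, 2, 7, 48]
`print(a)` → prints [56, 10, 32, 30]
`print(b)` → prints [3, 2, 7, 48]

Answer:
[56, 10, 32, 30]
[3, 2, 7, 48]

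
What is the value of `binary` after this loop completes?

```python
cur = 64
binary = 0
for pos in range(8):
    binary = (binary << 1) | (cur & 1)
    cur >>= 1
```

Reverse lowest 8 bits of 64
`binary` takes the values: 0 → 1 → 2

Answer: 2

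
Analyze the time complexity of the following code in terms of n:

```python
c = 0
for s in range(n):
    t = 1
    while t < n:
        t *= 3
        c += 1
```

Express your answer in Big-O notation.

Each loop level contributes: n × log n. Multiplying the contributions gives O(n log n).

Answer: O(n log n)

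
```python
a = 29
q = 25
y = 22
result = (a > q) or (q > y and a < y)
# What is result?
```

Trace:
`a = 29` → a = 29
`q = 25` → q = 25
`y = 22` → y = 22
`result = (a > q) or (q > y and a < y)` → result = True
So result = True

Answer: True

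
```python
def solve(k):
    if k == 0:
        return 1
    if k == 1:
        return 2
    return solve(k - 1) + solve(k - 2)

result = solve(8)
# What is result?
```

Build up from base cases: solve(0)=1, solve(1)=2, solve(2)=3, solve(3)=5, solve(4)=8, solve(5)=13, solve(6)=21, ..., solve(8)=55

Answer: 55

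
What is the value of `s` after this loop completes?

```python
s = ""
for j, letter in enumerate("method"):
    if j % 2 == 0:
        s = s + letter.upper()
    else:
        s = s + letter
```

Uppercase even positions in 'method'
`s` takes the values: "" → "M" → "Me" → "MeT" → "MeTh" → "MeThO" → "MeThOd"

Answer: "MeThOd"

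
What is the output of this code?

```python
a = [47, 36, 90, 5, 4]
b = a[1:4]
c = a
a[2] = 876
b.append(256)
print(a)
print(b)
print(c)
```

Key concept: slice vs alias.
Step by step:
`a = [47, 36, 90, 5, 4]` → a = [47, 36, 90, 5, 4]
`b = a[1:4]` → b = [36, 90, 5]
`c = a` → c = [47, 36, 90, 5, 4] (same object as a)
`a[2] = 876` → a = [47, 36, 876, 5, 4] (same object as c); c = [47, 36, 876, 5, 4] (same object as a)
`b.append(256)` → b = [36, 90, 5, 256]
`print(a)` → prints [47, 36, 876, 5, 4]
`print(b)` → prints [36, 90, 5, 256]
`print(c)` → prints [47, 36, 876, 5, 4]

Answer:
[47, 36, 876, 5, 4]
[36, 90, 5, 256]
[47, 36, 876, 5, 4]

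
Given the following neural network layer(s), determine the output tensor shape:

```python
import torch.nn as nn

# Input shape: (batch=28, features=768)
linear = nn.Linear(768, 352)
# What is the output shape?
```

Input: (28, 768) -> Output: (28, 352)

Answer: (28, 352)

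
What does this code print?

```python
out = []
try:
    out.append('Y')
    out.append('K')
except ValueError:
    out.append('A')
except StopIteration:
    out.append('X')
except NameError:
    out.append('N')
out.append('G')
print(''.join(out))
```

Execution trace: 'Y' (try body) → 'K' (try body, no exception) → 'G' (after the try/except). Output: YKG

Answer: YKG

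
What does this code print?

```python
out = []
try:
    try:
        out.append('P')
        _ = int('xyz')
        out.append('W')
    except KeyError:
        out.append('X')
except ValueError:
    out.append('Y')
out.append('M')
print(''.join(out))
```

Execution trace: 'P' (try body) → 'Y' (outer except ValueError) → 'M' (after the try/except). Output: PYM

Answer: PYM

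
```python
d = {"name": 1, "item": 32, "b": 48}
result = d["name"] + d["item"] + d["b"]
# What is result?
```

Trace:
`d = {"name": 1, "item": 32, "b": 48}` → d = {'name': 1, 'item': 32, 'b': 48}
`result = d["name"] + d["item"] + d["b"]` → result = 81
So result = 81

Answer: 81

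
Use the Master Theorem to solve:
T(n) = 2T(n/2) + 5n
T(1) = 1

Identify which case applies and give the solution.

a=2, b=2, f(n)=5n. log_2(2) = 1. Since c=1 = 1, Case 2 applies: T(n) = Θ(n^log_b(a) · log n) = O(n log n).

Answer: O(n log n) - Case 2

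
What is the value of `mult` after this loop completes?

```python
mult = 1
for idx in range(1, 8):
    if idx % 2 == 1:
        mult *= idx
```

Product of odd numbers 1 to 7
`mult` takes the values: 1 → 3 → 15 → 105

Answer: 105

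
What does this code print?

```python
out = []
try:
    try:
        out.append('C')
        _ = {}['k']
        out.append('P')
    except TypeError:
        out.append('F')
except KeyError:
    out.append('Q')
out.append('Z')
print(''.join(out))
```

Execution trace: 'C' (try body) → 'Q' (outer except KeyError) → 'Z' (after the try/except). Output: CQZ

Answer: CQZ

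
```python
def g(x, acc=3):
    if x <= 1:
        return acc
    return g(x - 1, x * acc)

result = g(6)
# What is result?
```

Accumulator trace (n, acc): (6, 3) -> (5, 18) -> (4, 90) -> (3, 360) -> (2, 1080) -> (1, 2160) -> return 2160

Answer: 2160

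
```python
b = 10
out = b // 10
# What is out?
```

Trace:
`b = 10` → b = 10
`out = b // 10` → out = 1
So out = 1

Answer: 1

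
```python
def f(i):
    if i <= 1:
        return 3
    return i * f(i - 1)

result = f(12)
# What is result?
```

f(12) = 12 * 11 * 10 * 9 * 8 * 7 * 6 * 5 * 4 * 3 * 2 * 3 = 1437004800

Answer: 1437004800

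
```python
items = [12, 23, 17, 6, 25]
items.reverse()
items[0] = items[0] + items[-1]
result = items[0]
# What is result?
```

Trace:
`items = [12, 23, 17, 6, 25]` → items = [12, 23, 17, 6, 25]
`items.reverse()` → items = [25, 6, 17, 23, 12]
`items[0] = items[0] + items[-1]` → items = [37, 6, 17, 23, 12]
`result = items[0]` → result = 37
So result = 37

Answer: 37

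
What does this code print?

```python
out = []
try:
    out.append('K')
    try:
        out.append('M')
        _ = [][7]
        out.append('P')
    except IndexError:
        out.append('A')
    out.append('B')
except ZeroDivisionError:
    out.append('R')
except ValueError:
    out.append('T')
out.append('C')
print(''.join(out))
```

Execution trace: 'K' (try body) → 'M' (inner try body) → 'A' (inner except IndexError) → 'B' (try body, no exception) → 'C' (after the try/except). Output: KMABC

Answer: KMABC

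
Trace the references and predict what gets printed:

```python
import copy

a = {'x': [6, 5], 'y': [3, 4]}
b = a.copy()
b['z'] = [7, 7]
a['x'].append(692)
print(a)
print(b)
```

Key concept: shallow copy of dict with mutable values.
Step by step:
`a = {'x': [6, 5], 'y': [3, 4]}` → a = {'x': [6, 5], 'y': [3, 4]}
`b = a.copy()` → b = {'x': [6, 5], 'y': [3, 4]}
`b['z'] = [7, 7]` → b = {'x': [6, 5], 'y': [3, 4], 'z': [7, 7]}
`a['x'].append(692)` → a = {'x': [6, 5, 692], 'y': [3, 4]}; b = {'x': [6, 5, 692], 'y': [3, 4], 'z': [7, 7]}
`print(a)` → prints {'x': [6, 5, 692], 'y': [3, 4]}
`print(b)` → prints {'x': [6, 5, 692], 'y': [3, 4], 'z': [7, 7]}

Answer:
{'x': [6, 5, 692], 'y': [3, 4]}
{'x': [6, 5, 692], 'y': [3, 4], 'z': [7, 7]}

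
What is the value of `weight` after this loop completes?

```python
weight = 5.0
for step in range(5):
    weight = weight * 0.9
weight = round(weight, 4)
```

Exponential decay: 5.0 * 0.9^5
`weight` takes the values: 5.0 → 4.5 → 4.05 → 3.645 → 3.2805 → 2.95245 → 2.9525

Answer: 2.9525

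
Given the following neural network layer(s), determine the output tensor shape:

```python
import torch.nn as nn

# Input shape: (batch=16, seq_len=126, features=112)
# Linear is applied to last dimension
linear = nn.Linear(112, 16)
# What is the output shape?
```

Input: (16, 126, 112) -> Output: (16, 126, 16)

Answer: (16, 126, 16)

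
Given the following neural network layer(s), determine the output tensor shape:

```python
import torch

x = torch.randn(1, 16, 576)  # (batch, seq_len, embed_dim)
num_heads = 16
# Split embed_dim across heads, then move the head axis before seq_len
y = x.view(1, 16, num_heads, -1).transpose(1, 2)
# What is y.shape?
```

Input: (1, 16, 576) -> head_dim = 576 // 16 = 36; after view: (1, 16, 16, 36) -> after transpose(1, 2): (1, 16, 16, 36) -> Output: (1, 16, 16, 36)

Answer: (1, 16, 16, 36)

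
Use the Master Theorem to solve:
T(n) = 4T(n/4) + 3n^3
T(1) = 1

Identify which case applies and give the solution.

a=4, b=4, f(n)=3n^3. log_4(4) = 1. Since c=3 > 1 and the regularity condition holds (4(n/4)^3 = (4/4^3)n^3 with 4/4^3 < 1), Case 3 applies: T(n) = Θ(f(n)) = O(n^3).

Answer: O(n^3) - Case 3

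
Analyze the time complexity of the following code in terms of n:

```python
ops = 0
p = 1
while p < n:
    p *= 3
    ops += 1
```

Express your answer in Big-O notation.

Each loop level contributes: log n. Multiplying the contributions gives O(log n).

Answer: O(log n)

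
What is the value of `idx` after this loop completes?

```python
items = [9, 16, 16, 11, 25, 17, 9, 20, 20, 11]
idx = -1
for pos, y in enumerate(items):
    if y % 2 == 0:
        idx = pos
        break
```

First even number index in [9, 16, 16, 11, 25, 17, 9, 20, 20, 11]
`idx` takes the values: -1 → 1

Answer: 1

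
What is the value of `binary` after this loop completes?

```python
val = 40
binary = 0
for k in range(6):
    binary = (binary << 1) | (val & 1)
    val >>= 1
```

Reverse lowest 6 bits of 40
`binary` takes the values: 0 → 1 → 2 → 5

Answer: 5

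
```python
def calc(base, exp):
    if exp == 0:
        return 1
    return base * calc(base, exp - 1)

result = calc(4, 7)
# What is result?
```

calc(4, 7) = 4 * 4 * 4 * 4 * 4 * 4 * 4 = 16384

Answer: 16384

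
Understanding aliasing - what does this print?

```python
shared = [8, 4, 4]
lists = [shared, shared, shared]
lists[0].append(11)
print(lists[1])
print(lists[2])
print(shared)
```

Key concept: list of same reference.
Step by step:
`shared = [8, 4, 4]` → shared = [8, 4, 4]
`lists = [shared, shared, shared]` → lists = [[8, 4, 4], [8, 4, 4], [8, 4, 4]]
`lists[0].append(11)` → shared = [8, 4, 4, 11]; lists = [[8, 4, 4, 11], [8, 4, 4, 11], [8, 4, 4, 11]]
`print(lists[1])` → prints [8, 4, 4, 11]
`print(lists[2])` → prints [8, 4, 4, 11]
`print(shared)` → prints [8, 4, 4, 11]

Answer:
[8, 4, 4, 11]
[8, 4, 4, 11]
[8, 4, 4, 11]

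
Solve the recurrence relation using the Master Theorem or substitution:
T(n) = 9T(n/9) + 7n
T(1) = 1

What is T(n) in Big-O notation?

By Master Theorem: a=9, b=9, f(n)=7n. Since log_9(9) = 1 and f(n) = Θ(n^1), Case 2 applies. T(n) = O(n log n).

Answer: O(n log n)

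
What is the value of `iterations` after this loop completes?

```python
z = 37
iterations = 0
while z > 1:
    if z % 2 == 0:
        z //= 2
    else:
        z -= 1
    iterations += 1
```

Steps to reduce 37 to 1
`iterations` takes the values: 0 → 1 → 2 → 3 → 4 → 5 → 6 → 7

Answer: 7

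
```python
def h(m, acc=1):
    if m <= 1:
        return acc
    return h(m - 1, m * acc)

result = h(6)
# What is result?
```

Accumulator trace (n, acc): (6, 1) -> (5, 6) -> (4, 30) -> (3, 120) -> (2, 360) -> (1, 720) -> return 720

Answer: 720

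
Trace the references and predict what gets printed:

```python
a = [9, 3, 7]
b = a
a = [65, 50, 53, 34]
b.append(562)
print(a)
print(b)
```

Key concept: rebinding vs mutation: a is rebound to a new list, b still points at the original.
Step by step:
`a = [9, 3, 7]` → a = [9, 3, 7]
`b = a` → b = [9, 3, 7] (same object as a)
`a = [65, 50, 53, 34]` → a = [65, 50, 53, 34]
`b.append(562)` → b = [9, 3, 7, 562]
`print(a)` → prints [65, 50, 53, 34]
`print(b)` → prints [9, 3, 7, 562]

Answer:
[65, 50, 53, 34]
[9, 3, 7, 562]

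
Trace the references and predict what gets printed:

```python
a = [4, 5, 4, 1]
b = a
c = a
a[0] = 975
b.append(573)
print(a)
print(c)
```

Key concept: multiple aliases.
Step by step:
`a = [4, 5, 4, 1]` → a = [4, 5, 4, 1]
`b = a` → b = [4, 5, 4, 1] (same object as a)
`c = a` → c = [4, 5, 4, 1] (same object as a, b)
`a[0] = 975` → a = [975, 5, 4, 1] (same object as b, c); b = [975, 5, 4, 1] (same object as a, c); c = [975, 5, 4, 1] (same object as a, b)
`b.append(573)` → a = [975, 5, 4, 1, 573] (same object as b, c); b = [975, 5, 4, 1, 573] (same object as a, c); c = [975, 5, 4, 1, 573] (same object as a, b)
`print(a)` → prints [975, 5, 4, 1, 573]
`print(c)` → prints [975, 5, 4, 1, 573]

Answer:
[975, 5, 4, 1, 573]
[975, 5, 4, 1, 573]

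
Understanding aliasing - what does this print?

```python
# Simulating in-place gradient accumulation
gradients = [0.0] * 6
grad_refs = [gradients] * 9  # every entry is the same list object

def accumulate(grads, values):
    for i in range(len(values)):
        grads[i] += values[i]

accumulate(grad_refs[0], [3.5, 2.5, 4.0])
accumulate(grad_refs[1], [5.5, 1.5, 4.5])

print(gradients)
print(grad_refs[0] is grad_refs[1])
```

Key concept: gradient accumulation aliasing.
Step by step:
`gradients = [0.0] * 6` → gradients = [0.0, 0.0, 0.0, 0.0, 0.0, 0.0]
`grad_refs = [gradients] * 9` → grad_refs = [[0.0, 0.0, 0.0, 0.0, 0.0, 0.0], [0.0, 0.0, 0.0, 0.0, 0.0, 0.0], [0.0, 0.0, 0.0, 0.0, 0.0, 0.0], [0.0, 0.0, 0.0, 0.0, 0.0, 0.0], [0.0, 0.0, 0.0, 0.0, 0.0, 0.0], [0.0, 0.0, 0.0, 0.0, 0.0, 0.0], [0.0, 0.0, 0.0, 0.0, 0.0, 0.0], [0.0, 0.0, 0.0, 0.0, 0.0, 0.0], [0.0, 0.0, 0.0, 0.0, 0.0, 0.0]]
`accumulate(grad_refs[0], [3.5, 2.5, 4.0])` → gradients = [3.5, 2.5, 4.0, 0.0, 0.0, 0.0]; grad_refs = [[3.5, 2.5, 4.0, 0.0, 0.0, 0.0], [3.5, 2.5, 4.0, 0.0, 0.0, 0.0], [3.5, 2.5, 4.0, 0.0, 0.0, 0.0], [3.5, 2.5, 4.0, 0.0, 0.0, 0.0], [3.5, 2.5, 4.0, 0.0, 0.0, 0.0], [3.5, 2.5, 4.0, 0.0, 0.0, 0.0], [3.5, 2.5, 4.0, 0.0, 0.0, 0.0], [3.5, 2.5, 4.0, 0.0, 0.0, 0.0], [3.5, 2.5, 4.0, 0.0, 0.0, 0.0]]
`accumulate(grad_refs[1], [5.5, 1.5, 4.5])` → gradients = [9.0, 4.0, 8.5, 0.0, 0.0, 0.0]; grad_refs = [[9.0, 4.0, 8.5, 0.0, 0.0, 0.0], [9.0, 4.0, 8.5, 0.0, 0.0, 0.0], [9.0, 4.0, 8.5, 0.0, 0.0, 0.0], [9.0, 4.0, 8.5, 0.0, 0.0, 0.0], [9.0, 4.0, 8.5, 0.0, 0.0, 0.0], [9.0, 4.0, 8.5, 0.0, 0.0, 0.0], [9.0, 4.0, 8.5, 0.0, 0.0, 0.0], [9.0, 4.0, 8.5, 0.0, 0.0, 0.0], [9.0, 4.0, 8.5, 0.0, 0.0, 0.0]]
`print(gradients)` → prints [9.0, 4.0, 8.5, 0.0, 0.0, 0.0]
`print(grad_refs[0] is grad_refs[1])` → prints True

Answer:
[9.0, 4.0, 8.5, 0.0, 0.0, 0.0]
True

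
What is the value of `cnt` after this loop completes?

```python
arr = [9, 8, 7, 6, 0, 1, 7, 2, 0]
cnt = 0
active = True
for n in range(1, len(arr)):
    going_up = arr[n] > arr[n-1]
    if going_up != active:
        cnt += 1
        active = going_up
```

Count direction changes in [9, 8, 7, 6, 0, 1, 7, 2, 0]
`cnt` takes the values: 0 → 1 → 2 → 3

Answer: 3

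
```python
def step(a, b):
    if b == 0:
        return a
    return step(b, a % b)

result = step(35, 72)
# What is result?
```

step(35, 72) -> step(72, 35) -> step(35, 2) -> step(2, 1) -> step(1, 0) -> 1

Answer: 1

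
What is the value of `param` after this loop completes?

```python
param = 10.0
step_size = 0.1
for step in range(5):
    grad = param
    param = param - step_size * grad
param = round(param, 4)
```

Gradient descent: w = 10.0 * (1 - 0.1)^5
`param` takes the values: 10.0 → 9.0 → 8.1 → 7.29 → 6.561 → 5.9049

Answer: 5.9049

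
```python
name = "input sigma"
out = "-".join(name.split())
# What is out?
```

Trace:
`name = "input sigma"` → name = 'input sigma'
`out = "-".join(name.split())` → out = 'input-sigma'
So out = 'input-sigma'

Answer: 'input-sigma'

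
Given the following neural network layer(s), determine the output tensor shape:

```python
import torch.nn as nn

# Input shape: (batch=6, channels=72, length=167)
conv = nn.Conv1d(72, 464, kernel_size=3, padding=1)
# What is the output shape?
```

Input: (6, 72, 167) -> Output: (6, 464, 167)

Answer: (6, 464, 167)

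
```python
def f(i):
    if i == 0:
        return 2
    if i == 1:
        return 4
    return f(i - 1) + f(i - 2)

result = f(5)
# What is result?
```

Build up from base cases: f(0)=2, f(1)=4, f(2)=6, f(3)=10, f(4)=16, f(5)=26

Answer: 26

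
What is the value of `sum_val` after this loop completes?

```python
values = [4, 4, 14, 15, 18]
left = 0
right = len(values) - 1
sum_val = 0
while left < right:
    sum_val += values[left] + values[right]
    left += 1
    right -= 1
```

Sum of pairs from ends
`sum_val` takes the values: 0 → 22 → 41

Answer: 41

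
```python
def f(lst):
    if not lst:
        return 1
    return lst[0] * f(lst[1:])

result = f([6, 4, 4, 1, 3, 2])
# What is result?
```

Product over [6, 4, 4, 1, 3, 2] = 6 * 4 * 4 * 1 * 3 * 2 = 576

Answer: 576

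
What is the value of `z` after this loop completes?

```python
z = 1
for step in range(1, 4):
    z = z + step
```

Start at 1, add 1 through 3
`z` takes the values: 1 → 2 → 4 → 7

Answer: 7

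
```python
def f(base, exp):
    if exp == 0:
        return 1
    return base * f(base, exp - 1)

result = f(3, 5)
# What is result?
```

f(3, 5) = 3 * 3 * 3 * 3 * 3 = 243

Answer: 243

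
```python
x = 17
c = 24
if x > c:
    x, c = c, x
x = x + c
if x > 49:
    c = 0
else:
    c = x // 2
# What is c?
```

Trace:
`x = 17` → x = 17
`c = 24` → c = 24
`if x > c: ...` → x > c is False → no variable changes
`x = x + c` → x = 41
`if x > 49: ...` → x > 49 is False, take else branch → c = 20
So c = 20

Answer: 20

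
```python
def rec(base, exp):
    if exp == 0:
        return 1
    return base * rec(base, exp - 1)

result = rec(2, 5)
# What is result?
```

rec(2, 5) = 2 * 2 * 2 * 2 * 2 = 32

Answer: 32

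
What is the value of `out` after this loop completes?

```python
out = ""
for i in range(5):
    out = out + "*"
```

Repeat '*' 5 times
`out` takes the values: "" → "*" → "**" → "***" → "****" → "*****"

Answer: "*****"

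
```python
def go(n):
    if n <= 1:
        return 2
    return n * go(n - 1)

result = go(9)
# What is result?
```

go(9) = 9 * 8 * 7 * 6 * 5 * 4 * 3 * 2 * 2 = 725760

Answer: 725760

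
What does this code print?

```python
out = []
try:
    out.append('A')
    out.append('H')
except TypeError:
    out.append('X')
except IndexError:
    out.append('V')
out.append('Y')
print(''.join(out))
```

Execution trace: 'A' (try body) → 'H' (try body, no exception) → 'Y' (after the try/except). Output: AHY

Answer: AHY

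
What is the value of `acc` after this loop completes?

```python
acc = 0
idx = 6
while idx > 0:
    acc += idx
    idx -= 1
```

Sum 6 down to 1
`acc` takes the values: 0 → 6 → 11 → 15 → 18 → 20 → 21

Answer: 21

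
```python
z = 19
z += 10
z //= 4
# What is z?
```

Trace:
`z = 19` → z = 19
`z += 10` → z = 29
`z //= 4` → z = 7
So z = 7

Answer: 7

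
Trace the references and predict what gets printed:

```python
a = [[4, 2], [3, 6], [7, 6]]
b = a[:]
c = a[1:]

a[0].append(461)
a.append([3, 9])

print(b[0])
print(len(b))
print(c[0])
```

Key concept: slice with nested mutation.
Step by step:
`a = [[4, 2], [3, 6], [7, 6]]` → a = [[4, 2], [3, 6], [7, 6]]
`b = a[:]` → b = [[4, 2], [3, 6], [7, 6]]
`c = a[1:]` → c = [[3, 6], [7, 6]]
`a[0].append(461)` → a = [[4, 2, 461], [3, 6], [7, 6]]; b = [[4, 2, 461], [3, 6], [7, 6]]
`a.append([3, 9])` → a = [[4, 2, 461], [3, 6], [7, 6], [3, 9]]
`print(b[0])` → prints [4, 2, 461]
`print(len(b))` → prints 3
`print(c[0])` → prints [3, 6]

Answer:
[4, 2, 461]
3
[3, 6]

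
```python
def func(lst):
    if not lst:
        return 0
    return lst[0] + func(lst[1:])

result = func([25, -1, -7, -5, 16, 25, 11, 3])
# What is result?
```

25 + (-1) + (-7) + (-5) + 16 + 25 + 11 + 3 + 0 = 67

Answer: 67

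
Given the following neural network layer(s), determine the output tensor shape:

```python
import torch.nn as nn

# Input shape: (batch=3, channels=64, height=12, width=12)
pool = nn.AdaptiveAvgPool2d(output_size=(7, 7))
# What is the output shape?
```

Input: (3, 64, 12, 12) -> Output: (3, 64, 7, 7)

Answer: (3, 64, 7, 7)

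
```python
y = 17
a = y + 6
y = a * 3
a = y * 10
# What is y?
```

Trace:
`y = 17` → y = 17
`a = y + 6` → a = 23
`y = a * 3` → y = 69
`a = y * 10` → a = 690
So y = 69

Answer: 69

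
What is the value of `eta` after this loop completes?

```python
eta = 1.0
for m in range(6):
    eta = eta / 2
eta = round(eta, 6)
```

Halving LR 6 times: 1 / 2^6
`eta` takes the values: 1.0 → 0.5 → 0.25 → 0.125 → 0.0625 → 0.03125 → 0.015625

Answer: 0.015625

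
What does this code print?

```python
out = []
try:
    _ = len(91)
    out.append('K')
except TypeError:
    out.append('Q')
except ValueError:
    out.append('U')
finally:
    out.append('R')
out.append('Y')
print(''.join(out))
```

Execution trace: 'Q' (except TypeError) → 'R' (finally) → 'Y' (after the try/except). Output: QRY

Answer: QRY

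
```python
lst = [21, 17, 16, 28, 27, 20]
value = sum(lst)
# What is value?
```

Trace:
`lst = [21, 17, 16, 28, 27, 20]` → lst = [21, 17, 16, 28, 27, 20]
`value = sum(lst)` → value = 129
So value = 129

Answer: 129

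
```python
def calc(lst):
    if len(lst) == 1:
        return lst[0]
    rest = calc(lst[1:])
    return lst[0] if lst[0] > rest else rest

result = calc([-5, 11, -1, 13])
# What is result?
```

Recursive max over [-5, 11, -1, 13] = 13

Answer: 13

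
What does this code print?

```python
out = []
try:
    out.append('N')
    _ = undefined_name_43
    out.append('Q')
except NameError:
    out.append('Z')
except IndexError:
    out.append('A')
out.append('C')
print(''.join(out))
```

Execution trace: 'N' (try body) → 'Z' (except NameError) → 'C' (after the try/except). Output: NZC

Answer: NZC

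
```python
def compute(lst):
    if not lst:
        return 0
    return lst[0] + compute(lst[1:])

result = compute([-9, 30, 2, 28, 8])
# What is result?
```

(-9) + 30 + 2 + 28 + 8 + 0 = 59

Answer: 59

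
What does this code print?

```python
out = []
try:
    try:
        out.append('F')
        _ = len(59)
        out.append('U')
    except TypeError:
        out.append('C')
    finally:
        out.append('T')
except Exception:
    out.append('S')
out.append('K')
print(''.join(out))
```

Execution trace: 'F' (inner try body) → 'C' (inner except TypeError) → 'T' (inner finally) → 'K' (after the try/except). Output: FCTK

Answer: FCTK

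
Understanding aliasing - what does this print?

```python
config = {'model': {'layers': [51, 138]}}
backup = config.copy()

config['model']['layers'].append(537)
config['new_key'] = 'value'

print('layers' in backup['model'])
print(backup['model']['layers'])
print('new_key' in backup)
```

Key concept: shallow copy gotcha with nested dict.
Step by step:
`config = {'model': {'layers': [51, 138]}}` → config = {'model': {'layers': [51, 138]}}
`backup = config.copy()` → backup = {'model': {'layers': [51, 138]}}
`config['model']['layers'].append(537)` → config = {'model': {'layers': [51, 138, 537]}}; backup = {'model': {'layers': [51, 138, 537]}}
`config['new_key'] = 'value'` → config = {'model': {'layers': [51, 138, 537]}, 'new_key': 'value'}
`print('layers' in backup['model'])` → prints True
`print(backup['model']['layers'])` → prints [51, 138, 537]
`print('new_key' in backup)` → prints False

Answer:
True
[51, 138, 537]
False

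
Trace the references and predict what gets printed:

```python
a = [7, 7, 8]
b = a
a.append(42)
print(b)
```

Key concept: basic list aliasing.
Step by step:
`a = [7, 7, 8]` → a = [7, 7, 8]
`b = a` → b = [7, 7, 8] (same object as a)
`a.append(42)` → a = [7, 7, 8, 42] (same object as b); b = [7, 7, 8, 42] (same object as a)
`print(b)` → prints [7, 7, 8, 42]

Answer: [7, 7, 8, 42]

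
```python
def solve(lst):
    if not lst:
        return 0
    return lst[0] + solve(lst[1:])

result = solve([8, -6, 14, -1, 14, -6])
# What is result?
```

8 + (-6) + 14 + (-1) + 14 + (-6) + 0 = 23

Answer: 23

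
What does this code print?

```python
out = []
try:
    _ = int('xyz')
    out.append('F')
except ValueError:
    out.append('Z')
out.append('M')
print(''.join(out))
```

Execution trace: 'Z' (except ValueError) → 'M' (after the try/except). Output: ZM

Answer: ZM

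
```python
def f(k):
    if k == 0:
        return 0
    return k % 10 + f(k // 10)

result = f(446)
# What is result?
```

Sum of digits of 446: 6 + 4 + 4 = 14

Answer: 14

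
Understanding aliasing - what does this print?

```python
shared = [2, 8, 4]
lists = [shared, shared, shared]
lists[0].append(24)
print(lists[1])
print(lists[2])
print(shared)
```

Key concept: list of same reference.
Step by step:
`shared = [2, 8, 4]` → shared = [2, 8, 4]
`lists = [shared, shared, shared]` → lists = [[2, 8, 4], [2, 8, 4], [2, 8, 4]]
`lists[0].append(24)` → shared = [2, 8, 4, 24]; lists = [[2, 8, 4, 24], [2, 8, 4, 24], [2, 8, 4, 24]]
`print(lists[1])` → prints [2, 8, 4, 24]
`print(lists[2])` → prints [2, 8, 4, 24]
`print(shared)` → prints [2, 8, 4, 24]

Answer:
[2, 8, 4, 24]
[2, 8, 4, 24]
[2, 8, 4, 24]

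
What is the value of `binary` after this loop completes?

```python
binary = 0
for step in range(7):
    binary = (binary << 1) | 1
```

Build 7 consecutive 1-bits: 0b1111111
`binary` takes the values: 0 → 1 → 3 → 7 → 15 → 31 → 63 → 127

Answer: 127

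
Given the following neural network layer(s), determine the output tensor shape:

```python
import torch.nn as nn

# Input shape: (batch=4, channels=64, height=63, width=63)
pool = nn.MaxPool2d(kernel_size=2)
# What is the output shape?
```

Input: (4, 64, 63, 63) -> Output: (4, 64, 31, 31)

Answer: (4, 64, 31, 31)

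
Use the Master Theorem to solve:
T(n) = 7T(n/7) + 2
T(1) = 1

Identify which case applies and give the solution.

a=7, b=7, f(n)=2. log_7(7) = 1. Since c=0 < 1, Case 1 applies: T(n) = Θ(n^log_b(a)) = O(n).

Answer: O(n) - Case 1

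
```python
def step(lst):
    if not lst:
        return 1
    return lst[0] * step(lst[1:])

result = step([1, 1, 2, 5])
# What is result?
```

Product over [1, 1, 2, 5] = 1 * 1 * 2 * 5 = 10

Answer: 10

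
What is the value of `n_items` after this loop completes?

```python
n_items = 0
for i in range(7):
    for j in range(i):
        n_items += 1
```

Triangle number: 0+1+2+...+6
`n_items` takes the values: 0 → 1 → 2 → 3 → 4 → 5 → 6 → 7 → 8 → 9 → 10 → 11 → 12 → 13 → 14 → 15 → 16 → 17 → 18 → 19 → 20 → 21

Answer: 21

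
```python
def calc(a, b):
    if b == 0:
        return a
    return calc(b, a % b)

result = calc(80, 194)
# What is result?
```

calc(80, 194) -> calc(194, 80) -> calc(80, 34) -> calc(34, 12) -> calc(12, 10) -> calc(10, 2) -> calc(2, 0) -> 2

Answer: 2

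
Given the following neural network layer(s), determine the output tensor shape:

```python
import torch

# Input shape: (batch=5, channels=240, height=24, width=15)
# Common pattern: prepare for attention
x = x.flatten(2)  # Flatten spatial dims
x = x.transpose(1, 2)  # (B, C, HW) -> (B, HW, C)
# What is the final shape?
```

Input: (5, 240, 24, 15) -> after flatten(2): (5, 240, 360) -> Output: (5, 360, 240)

Answer: (5, 360, 240)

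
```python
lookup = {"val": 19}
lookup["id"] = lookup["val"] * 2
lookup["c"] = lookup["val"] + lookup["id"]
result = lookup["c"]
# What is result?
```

Trace:
`lookup = {"val": 19}` → lookup = {'val': 19}
`lookup["id"] = lookup["val"] * 2` → lookup = {'val': 19, 'id': 38}
`lookup["c"] = lookup["val"] + lookup["id"]` → lookup = {'val': 19, 'id': 38, 'c': 57}
`result = lookup["c"]` → result = 57
So result = 57

Answer: 57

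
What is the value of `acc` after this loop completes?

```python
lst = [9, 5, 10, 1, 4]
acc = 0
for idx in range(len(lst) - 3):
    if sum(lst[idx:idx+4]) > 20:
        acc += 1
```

Count windows with sum > 20
`acc` takes the values: 0 → 1

Answer: 1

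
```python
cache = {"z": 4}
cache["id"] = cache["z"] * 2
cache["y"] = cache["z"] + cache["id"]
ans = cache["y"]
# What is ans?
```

Trace:
`cache = {"z": 4}` → cache = {'z': 4}
`cache["id"] = cache["z"] * 2` → cache = {'z': 4, 'id': 8}
`cache["y"] = cache["z"] + cache["id"]` → cache = {'z': 4, 'id': 8, 'y': 12}
`ans = cache["y"]` → ans = 12
So ans = 12

Answer: 12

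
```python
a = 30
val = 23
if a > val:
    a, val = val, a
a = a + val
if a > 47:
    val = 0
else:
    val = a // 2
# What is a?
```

Trace:
`a = 30` → a = 30
`val = 23` → val = 23
`if a > val: ...` → a > val is True → a = 23; val = 30
`a = a + val` → a = 53
`if a > 47: ...` → a > 47 is True → val = 0
So a = 53

Answer: 53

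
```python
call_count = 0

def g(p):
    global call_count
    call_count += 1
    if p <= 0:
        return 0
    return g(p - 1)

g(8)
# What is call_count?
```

Linear recursion stepping by 1: 9 calls from p=8 down to ≤0.

Answer: 9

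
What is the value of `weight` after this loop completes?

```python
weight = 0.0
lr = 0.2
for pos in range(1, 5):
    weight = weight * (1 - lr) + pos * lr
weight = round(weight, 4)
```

Moving average with lr=0.2
`weight` takes the values: 0.0 → 0.2 → 0.56 → 1.048 → 1.6384

Answer: 1.6384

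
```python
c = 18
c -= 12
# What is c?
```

Trace:
`c = 18` → c = 18
`c -= 12` → c = 6
So c = 6

Answer: 6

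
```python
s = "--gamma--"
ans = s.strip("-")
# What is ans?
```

Trace:
`s = "--gamma--"` → s = '--gamma--'
`ans = s.strip("-")` → ans = 'gamma'
So ans = 'gamma'

Answer: 'gamma'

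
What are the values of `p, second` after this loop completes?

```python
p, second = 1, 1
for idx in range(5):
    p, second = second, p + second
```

Fibonacci: after 5 iterations
`p, second` takes the values: (1, 1) → (1, 2) → (2, 3) → (3, 5) → (5, 8) → (8, 13)

Answer: 8, 13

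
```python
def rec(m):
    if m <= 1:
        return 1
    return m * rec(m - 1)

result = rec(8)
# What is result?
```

rec(8) = 8 * 7 * 6 * 5 * 4 * 3 * 2 * 1 = 40320

Answer: 40320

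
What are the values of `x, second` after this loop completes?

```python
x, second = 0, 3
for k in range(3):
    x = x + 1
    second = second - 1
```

x goes 0→3, second goes 3→0
`x, second` takes the values: (0, 3) → (1, 3) → (1, 2) → (2, 2) → (2, 1) → (3, 1) → (3, 0)

Answer: 3, 0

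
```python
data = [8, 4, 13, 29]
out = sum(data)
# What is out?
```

Trace:
`data = [8, 4, 13, 29]` → data = [8, 4, 13, 29]
`out = sum(data)` → out = 54
So out = 54

Answer: 54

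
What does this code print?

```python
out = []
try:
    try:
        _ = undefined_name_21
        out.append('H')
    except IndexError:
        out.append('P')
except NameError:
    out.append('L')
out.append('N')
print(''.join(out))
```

Execution trace: 'L' (outer except NameError) → 'N' (after the try/except). Output: LN

Answer: LN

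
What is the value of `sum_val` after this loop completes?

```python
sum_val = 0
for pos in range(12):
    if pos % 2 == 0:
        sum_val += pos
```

Sum of even numbers 0 to 11
`sum_val` takes the values: 0 → 2 → 6 → 12 → 20 → 30

Answer: 30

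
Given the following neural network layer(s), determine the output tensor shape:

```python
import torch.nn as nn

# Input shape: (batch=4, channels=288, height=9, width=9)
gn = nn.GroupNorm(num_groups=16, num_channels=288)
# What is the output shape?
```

Input: (4, 288, 9, 9) -> Output: (4, 288, 9, 9)

Answer: (4, 288, 9, 9)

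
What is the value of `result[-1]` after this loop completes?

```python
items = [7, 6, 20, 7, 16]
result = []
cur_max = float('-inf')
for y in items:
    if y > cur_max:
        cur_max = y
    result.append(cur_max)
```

Running max ends at 20
`result` takes the values: [] → [7] → [7, 7] → [7, 7, 20] → [7, 7, 20, 20] → [7, 7, 20, 20, 20]
So `result[-1]` = 20

Answer: 20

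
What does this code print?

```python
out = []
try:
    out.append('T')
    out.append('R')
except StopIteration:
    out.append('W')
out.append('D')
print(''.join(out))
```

Execution trace: 'T' (try body) → 'R' (try body, no exception) → 'D' (after the try/except). Output: TRD

Answer: TRD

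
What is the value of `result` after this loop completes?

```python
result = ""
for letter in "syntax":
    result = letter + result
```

Reverse 'syntax'
`result` takes the values: "" → "s" → "ys" → "nys" → "tnys" → "atnys" → "xatnys"

Answer: "xatnys"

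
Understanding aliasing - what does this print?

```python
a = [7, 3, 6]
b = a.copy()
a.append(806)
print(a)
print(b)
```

Key concept: list.copy() creates independent copy.
Step by step:
`a = [7, 3, 6]` → a = [7, 3, 6]
`b = a.copy()` → b = [7, 3, 6]
`a.append(806)` → a = [7, 3, 6, 806]
`print(a)` → prints [7, 3, 6, 806]
`print(b)` → prints [7, 3, 6]

Answer:
[7, 3, 6, 806]
[7, 3, 6]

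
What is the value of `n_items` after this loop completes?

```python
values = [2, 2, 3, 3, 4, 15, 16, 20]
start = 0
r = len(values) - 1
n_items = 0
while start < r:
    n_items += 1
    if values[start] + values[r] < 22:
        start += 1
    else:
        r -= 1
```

Steps to find pair summing to 22
`n_items` takes the values: 0 → 1 → 2 → 3 → 4 → 5 → 6 → 7

Answer: 7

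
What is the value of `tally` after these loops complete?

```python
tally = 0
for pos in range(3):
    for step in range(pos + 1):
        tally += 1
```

Triangle: 1 + 2 + ... + 3
`tally` takes the values: 0 → 1 → 2 → 3 → 4 → 5 → 6

Answer: 6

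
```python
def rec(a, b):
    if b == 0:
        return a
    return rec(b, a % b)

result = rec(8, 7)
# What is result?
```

rec(8, 7) -> rec(7, 1) -> rec(1, 0) -> 1

Answer: 1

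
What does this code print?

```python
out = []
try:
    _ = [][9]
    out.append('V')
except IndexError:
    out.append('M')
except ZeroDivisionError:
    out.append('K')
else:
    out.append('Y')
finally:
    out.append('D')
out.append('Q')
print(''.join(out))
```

Execution trace: 'M' (except IndexError) → 'D' (finally) → 'Q' (after the try/except). Output: MDQ

Answer: MDQ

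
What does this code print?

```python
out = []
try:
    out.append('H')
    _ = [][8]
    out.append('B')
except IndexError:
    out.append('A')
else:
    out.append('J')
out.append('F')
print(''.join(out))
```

Execution trace: 'H' (try body) → 'A' (except IndexError) → 'F' (after the try/except). Output: HAF

Answer: HAF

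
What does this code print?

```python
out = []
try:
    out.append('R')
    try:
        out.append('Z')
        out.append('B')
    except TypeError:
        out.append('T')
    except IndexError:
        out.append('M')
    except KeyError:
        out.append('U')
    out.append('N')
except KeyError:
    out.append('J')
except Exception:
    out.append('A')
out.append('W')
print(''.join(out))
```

Execution trace: 'R' (try body) → 'Z' (inner try body) → 'B' (inner try body, no exception) → 'N' (try body, no exception) → 'W' (after the try/except). Output: RZBNW

Answer: RZBNW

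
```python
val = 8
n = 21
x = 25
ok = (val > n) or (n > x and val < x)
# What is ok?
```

Trace:
`val = 8` → val = 8
`n = 21` → n = 21
`x = 25` → x = 25
`ok = (val > n) or (n > x and val < x)` → ok = False
So ok = False

Answer: False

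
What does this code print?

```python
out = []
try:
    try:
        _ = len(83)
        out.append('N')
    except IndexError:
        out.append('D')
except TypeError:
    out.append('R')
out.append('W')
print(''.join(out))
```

Execution trace: 'R' (outer except TypeError) → 'W' (after the try/except). Output: RW

Answer: RW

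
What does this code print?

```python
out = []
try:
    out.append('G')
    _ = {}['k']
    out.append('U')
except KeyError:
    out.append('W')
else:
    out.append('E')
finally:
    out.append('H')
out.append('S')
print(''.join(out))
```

Execution trace: 'G' (try body) → 'W' (except KeyError) → 'H' (finally) → 'S' (after the try/except). Output: GWHS

Answer: GWHS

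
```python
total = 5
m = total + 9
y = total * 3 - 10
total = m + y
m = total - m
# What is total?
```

Trace:
`total = 5` → total = 5
`m = total + 9` → m = 14
`y = total * 3 - 10` → y = 5
`total = m + y` → total = 19
`m = total - m` → m = 5
So total = 19

Answer: 19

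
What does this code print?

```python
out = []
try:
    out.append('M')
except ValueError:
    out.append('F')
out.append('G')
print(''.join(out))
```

Execution trace: 'M' (try body, no exception) → 'G' (after the try/except). Output: MG

Answer: MG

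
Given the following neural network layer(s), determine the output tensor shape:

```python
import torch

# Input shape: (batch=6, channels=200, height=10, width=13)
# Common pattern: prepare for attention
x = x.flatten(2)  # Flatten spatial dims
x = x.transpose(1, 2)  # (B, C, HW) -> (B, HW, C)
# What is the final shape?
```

Input: (6, 200, 10, 13) -> after flatten(2): (6, 200, 130) -> Output: (6, 130, 200)

Answer: (6, 130, 200)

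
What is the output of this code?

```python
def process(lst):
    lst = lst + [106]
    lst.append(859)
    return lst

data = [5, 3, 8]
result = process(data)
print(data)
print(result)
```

Key concept: rebinding parameter vs mutation.
Step by step:
`data = [5, 3, 8]` → data = [5, 3, 8]
`result = process(data)` → result = [5, 3, 8, 106, 859]
`print(data)` → prints [5, 3, 8]
`print(result)` → prints [5, 3, 8, 106, 859]

Answer:
[5, 3, 8]
[5, 3, 8, 106, 859]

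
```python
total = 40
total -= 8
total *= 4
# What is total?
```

Trace:
`total = 40` → total = 40
`total -= 8` → total = 32
`total *= 4` → total = 128
So total = 128

Answer: 128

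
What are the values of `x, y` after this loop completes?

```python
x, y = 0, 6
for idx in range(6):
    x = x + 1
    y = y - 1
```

x goes 0→6, y goes 6→0
`x, y` takes the values: (0, 6) → (1, 6) → (1, 5) → (2, 5) → (2, 4) → (3, 4) → (3, 3) → (4, 3) → (4, 2) → (5, 2) → (5, 1) → (6, 1) → (6, 0)

Answer: 6, 0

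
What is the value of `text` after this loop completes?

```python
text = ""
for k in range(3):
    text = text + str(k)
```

Concatenate digits 0 to 2
`text` takes the values: "" → "0" → "01" → "012"

Answer: "012"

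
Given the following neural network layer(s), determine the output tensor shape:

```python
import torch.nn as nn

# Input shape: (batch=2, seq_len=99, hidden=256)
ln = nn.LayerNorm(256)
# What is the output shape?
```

Input: (2, 99, 256) -> Output: (2, 99, 256)

Answer: (2, 99, 256)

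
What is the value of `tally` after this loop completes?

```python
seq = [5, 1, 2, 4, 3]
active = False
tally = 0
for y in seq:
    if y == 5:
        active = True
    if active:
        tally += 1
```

Count elements after first 5 in [5, 1, 2, 4, 3]
`tally` takes the values: 0 → 1 → 2 → 3 → 4 → 5

Answer: 5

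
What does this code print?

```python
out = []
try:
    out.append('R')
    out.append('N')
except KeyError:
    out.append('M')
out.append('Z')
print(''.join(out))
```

Execution trace: 'R' (try body) → 'N' (try body, no exception) → 'Z' (after the try/except). Output: RNZ

Answer: RNZ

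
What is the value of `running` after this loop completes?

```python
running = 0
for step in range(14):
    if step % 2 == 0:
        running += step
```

Sum of even numbers 0 to 13
`running` takes the values: 0 → 2 → 6 → 12 → 20 → 30 → 42

Answer: 42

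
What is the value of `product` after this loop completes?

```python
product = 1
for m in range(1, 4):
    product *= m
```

3! = 6
`product` takes the values: 1 → 2 → 6

Answer: 6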